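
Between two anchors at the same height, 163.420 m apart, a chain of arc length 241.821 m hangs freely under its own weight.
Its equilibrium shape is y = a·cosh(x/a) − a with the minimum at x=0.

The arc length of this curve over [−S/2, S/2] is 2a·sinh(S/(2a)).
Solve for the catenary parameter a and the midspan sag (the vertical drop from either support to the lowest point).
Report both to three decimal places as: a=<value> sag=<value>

seed: a₀ = √(S³/(24(L−S))) = √(163.420³/(24·78.401)) = 48.160544
iter 1: u=1.696617  f(a)=+1.209e+01  f'(a)=-4.295e+00  a ← 48.160544 − (+1.209e+01/-4.295e+00) = 50.975432
iter 2: u=1.602929  f(a)=+1.141e+00  f'(a)=-3.519e+00  a ← 50.975432 − (+1.141e+00/-3.519e+00) = 51.299643
iter 3: u=1.592799  f(a)=+1.250e-02  f'(a)=-3.442e+00  a ← 51.299643 − (+1.250e-02/-3.442e+00) = 51.303274
iter 4: u=1.592686  f(a)=+1.537e-06  f'(a)=-3.441e+00  a ← 51.303274 − (+1.537e-06/-3.441e+00) = 51.303275
iter 5: u=1.592686  f(a)=+8.527e-14  f'(a)=-3.441e+00  a ← 51.303275 − (+8.527e-14/-3.441e+00) = 51.303275
converged: |Δa| < 1e-12 after 5 iterations
sag = a·(cosh(S/(2a)) − 1) = 51.303275·(cosh(1.592686) − 1) = 80.041215
T_max/T_min = cosh(S/(2a)) = 2.560158

a=51.303 sag=80.041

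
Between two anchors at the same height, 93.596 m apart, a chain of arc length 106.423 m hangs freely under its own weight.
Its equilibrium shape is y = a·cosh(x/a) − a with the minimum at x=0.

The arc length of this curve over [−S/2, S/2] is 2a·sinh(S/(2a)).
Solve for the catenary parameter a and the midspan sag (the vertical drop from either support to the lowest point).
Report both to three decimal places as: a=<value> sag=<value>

a=52.637 sag=22.210

seed: a₀ = √(S³/(24(L−S))) = √(93.596³/(24·12.827)) = 51.608087
iter 1: u=0.906796  f(a)=+5.378e-01  f'(a)=-5.392e-01  a ← 51.608087 − (+5.378e-01/-5.392e-01) = 52.605539
iter 2: u=0.889602  f(a)=+1.599e-02  f'(a)=-5.076e-01  a ← 52.605539 − (+1.599e-02/-5.076e-01) = 52.637038
iter 3: u=0.889070  f(a)=+1.509e-05  f'(a)=-5.066e-01  a ← 52.637038 − (+1.509e-05/-5.066e-01) = 52.637068
iter 4: u=0.889069  f(a)=+1.346e-11  f'(a)=-5.066e-01  a ← 52.637068 − (+1.346e-11/-5.066e-01) = 52.637068
converged: |Δa| < 1e-12 after 4 iterations
sag = a·(cosh(S/(2a)) − 1) = 52.637068·(cosh(0.889069) − 1) = 22.210274
T_max/T_min = cosh(S/(2a)) = 1.421951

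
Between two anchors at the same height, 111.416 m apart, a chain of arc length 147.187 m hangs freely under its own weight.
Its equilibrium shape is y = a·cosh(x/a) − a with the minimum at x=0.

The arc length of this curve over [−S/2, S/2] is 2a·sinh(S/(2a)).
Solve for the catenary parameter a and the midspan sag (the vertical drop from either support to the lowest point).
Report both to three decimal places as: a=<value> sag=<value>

a=41.943 sag=42.764

seed: a₀ = √(S³/(24(L−S))) = √(111.416³/(24·35.771)) = 40.137487
iter 1: u=1.387929  f(a)=+3.608e+00  f'(a)=-2.150e+00  a ← 40.137487 − (+3.608e+00/-2.150e+00) = 41.815280
iter 2: u=1.332240  f(a)=+2.385e-01  f'(a)=-1.874e+00  a ← 41.815280 − (+2.385e-01/-1.874e+00) = 41.942537
iter 3: u=1.328198  f(a)=+1.206e-03  f'(a)=-1.856e+00  a ← 41.942537 − (+1.206e-03/-1.856e+00) = 41.943188
iter 4: u=1.328178  f(a)=+3.118e-08  f'(a)=-1.855e+00  a ← 41.943188 − (+3.118e-08/-1.855e+00) = 41.943188
iter 5: u=1.328178  f(a)=-2.842e-14  f'(a)=-1.855e+00  a ← 41.943188 − (-2.842e-14/-1.855e+00) = 41.943188
converged: |Δa| < 1e-12 after 5 iterations
sag = a·(cosh(S/(2a)) − 1) = 41.943188·(cosh(1.328178) − 1) = 42.763567
T_max/T_min = cosh(S/(2a)) = 2.019559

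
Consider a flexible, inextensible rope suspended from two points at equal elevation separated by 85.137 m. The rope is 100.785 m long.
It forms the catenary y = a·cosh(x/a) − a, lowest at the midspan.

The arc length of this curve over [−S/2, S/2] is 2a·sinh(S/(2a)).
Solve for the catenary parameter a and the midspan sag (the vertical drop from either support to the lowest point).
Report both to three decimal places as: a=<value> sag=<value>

seed: a₀ = √(S³/(24(L−S))) = √(85.137³/(24·15.648)) = 40.536148
iter 1: u=1.050137  f(a)=+8.858e-01  f'(a)=-8.606e-01  a ← 40.536148 − (+8.858e-01/-8.606e-01) = 41.565442
iter 2: u=1.024132  f(a)=+3.486e-02  f'(a)=-7.941e-01  a ← 41.565442 − (+3.486e-02/-7.941e-01) = 41.609344
iter 3: u=1.023051  f(a)=+5.889e-05  f'(a)=-7.914e-01  a ← 41.609344 − (+5.889e-05/-7.914e-01) = 41.609418
iter 4: u=1.023050  f(a)=+1.687e-10  f'(a)=-7.914e-01  a ← 41.609418 − (+1.687e-10/-7.914e-01) = 41.609418
iter 5: u=1.023050  f(a)=+1.421e-14  f'(a)=-7.914e-01  a ← 41.609418 − (+1.421e-14/-7.914e-01) = 41.609418
converged: |Δa| < 1e-12 after 5 iterations
sag = a·(cosh(S/(2a)) − 1) = 41.609418·(cosh(1.023050) − 1) = 23.741540
T_max/T_min = cosh(S/(2a)) = 1.570581

a=41.609 sag=23.742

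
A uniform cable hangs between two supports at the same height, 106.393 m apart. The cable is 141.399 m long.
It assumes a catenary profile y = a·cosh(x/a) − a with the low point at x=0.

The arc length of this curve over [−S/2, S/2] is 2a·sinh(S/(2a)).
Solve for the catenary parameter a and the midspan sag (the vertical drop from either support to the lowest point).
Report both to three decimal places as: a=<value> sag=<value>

seed: a₀ = √(S³/(24(L−S))) = √(106.393³/(24·35.006)) = 37.861056
iter 1: u=1.405045  f(a)=+3.622e+00  f'(a)=-2.241e+00  a ← 37.861056 − (+3.622e+00/-2.241e+00) = 39.477479
iter 2: u=1.347515  f(a)=+2.449e-01  f'(a)=-1.947e+00  a ← 39.477479 − (+2.449e-01/-1.947e+00) = 39.603240
iter 3: u=1.343236  f(a)=+1.299e-03  f'(a)=-1.927e+00  a ← 39.603240 − (+1.299e-03/-1.927e+00) = 39.603914
iter 4: u=1.343213  f(a)=+3.696e-08  f'(a)=-1.927e+00  a ← 39.603914 − (+3.696e-08/-1.927e+00) = 39.603914
iter 5: u=1.343213  f(a)=-2.842e-14  f'(a)=-1.927e+00  a ← 39.603914 − (-2.842e-14/-1.927e+00) = 39.603914
converged: |Δa| < 1e-12 after 5 iterations
sag = a·(cosh(S/(2a)) − 1) = 39.603914·(cosh(1.343213) − 1) = 41.432432
T_max/T_min = cosh(S/(2a)) = 2.046170

a=39.604 sag=41.432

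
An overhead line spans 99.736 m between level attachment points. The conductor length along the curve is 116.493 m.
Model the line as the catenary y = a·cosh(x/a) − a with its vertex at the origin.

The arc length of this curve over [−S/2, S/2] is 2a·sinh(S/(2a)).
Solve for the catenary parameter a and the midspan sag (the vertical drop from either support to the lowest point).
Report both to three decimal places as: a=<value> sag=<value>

seed: a₀ = √(S³/(24(L−S))) = √(99.736³/(24·16.757)) = 49.667713
iter 1: u=1.004033  f(a)=+8.652e-01  f'(a)=-7.453e-01  a ← 49.667713 − (+8.652e-01/-7.453e-01) = 50.828590
iter 2: u=0.981101  f(a)=+3.126e-02  f'(a)=-6.923e-01  a ← 50.828590 − (+3.126e-02/-6.923e-01) = 50.873747
iter 3: u=0.980231  f(a)=+4.421e-05  f'(a)=-6.903e-01  a ← 50.873747 − (+4.421e-05/-6.903e-01) = 50.873811
iter 4: u=0.980229  f(a)=+8.863e-11  f'(a)=-6.903e-01  a ← 50.873811 − (+8.863e-11/-6.903e-01) = 50.873811
iter 5: u=0.980229  f(a)=+2.842e-14  f'(a)=-6.903e-01  a ← 50.873811 − (+2.842e-14/-6.903e-01) = 50.873811
converged: |Δa| < 1e-12 after 5 iterations
sag = a·(cosh(S/(2a)) − 1) = 50.873811·(cosh(0.980229) − 1) = 26.461817
T_max/T_min = cosh(S/(2a)) = 1.520146

a=50.874 sag=26.462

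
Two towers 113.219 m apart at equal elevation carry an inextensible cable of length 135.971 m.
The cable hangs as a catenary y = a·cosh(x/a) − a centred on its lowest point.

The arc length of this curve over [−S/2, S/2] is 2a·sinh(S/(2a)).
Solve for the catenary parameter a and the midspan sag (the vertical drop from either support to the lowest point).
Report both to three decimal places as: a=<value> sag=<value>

a=53.041 sag=33.188

seed: a₀ = √(S³/(24(L−S))) = √(113.219³/(24·22.752)) = 51.554142
iter 1: u=1.098059  f(a)=+1.412e+00  f'(a)=-9.938e-01  a ← 51.554142 − (+1.412e+00/-9.938e-01) = 52.974700
iter 2: u=1.068614  f(a)=+6.045e-02  f'(a)=-9.103e-01  a ← 52.974700 − (+6.045e-02/-9.103e-01) = 53.041109
iter 3: u=1.067276  f(a)=+1.218e-04  f'(a)=-9.066e-01  a ← 53.041109 − (+1.218e-04/-9.066e-01) = 53.041243
iter 4: u=1.067273  f(a)=+4.971e-10  f'(a)=-9.066e-01  a ← 53.041243 − (+4.971e-10/-9.066e-01) = 53.041243
iter 5: u=1.067273  f(a)=+0.000e+00  f'(a)=-9.066e-01  a ← 53.041243 − (+0.000e+00/-9.066e-01) = 53.041243
converged: |Δa| < 1e-12 after 5 iterations
sag = a·(cosh(S/(2a)) − 1) = 53.041243·(cosh(1.067273) − 1) = 33.187532
T_max/T_min = cosh(S/(2a)) = 1.625693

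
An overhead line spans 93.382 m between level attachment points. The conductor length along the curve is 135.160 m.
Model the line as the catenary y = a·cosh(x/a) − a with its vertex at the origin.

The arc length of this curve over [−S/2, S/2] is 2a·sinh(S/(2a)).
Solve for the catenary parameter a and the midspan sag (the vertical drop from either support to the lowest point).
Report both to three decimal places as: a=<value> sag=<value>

a=30.242 sag=43.796

seed: a₀ = √(S³/(24(L−S))) = √(93.382³/(24·41.778)) = 28.498061
iter 1: u=1.638392  f(a)=+5.979e+00  f'(a)=-3.798e+00  a ← 28.498061 − (+5.979e+00/-3.798e+00) = 30.072261
iter 2: u=1.552627  f(a)=+5.312e-01  f'(a)=-3.151e+00  a ← 30.072261 − (+5.312e-01/-3.151e+00) = 30.240849
iter 3: u=1.543971  f(a)=+5.095e-03  f'(a)=-3.091e+00  a ← 30.240849 − (+5.095e-03/-3.091e+00) = 30.242497
iter 4: u=1.543887  f(a)=+4.788e-07  f'(a)=-3.090e+00  a ← 30.242497 − (+4.788e-07/-3.090e+00) = 30.242497
iter 5: u=1.543887  f(a)=+0.000e+00  f'(a)=-3.090e+00  a ← 30.242497 − (+0.000e+00/-3.090e+00) = 30.242497
converged: |Δa| < 1e-12 after 5 iterations
sag = a·(cosh(S/(2a)) − 1) = 30.242497·(cosh(1.543887) − 1) = 43.795770
T_max/T_min = cosh(S/(2a)) = 2.448153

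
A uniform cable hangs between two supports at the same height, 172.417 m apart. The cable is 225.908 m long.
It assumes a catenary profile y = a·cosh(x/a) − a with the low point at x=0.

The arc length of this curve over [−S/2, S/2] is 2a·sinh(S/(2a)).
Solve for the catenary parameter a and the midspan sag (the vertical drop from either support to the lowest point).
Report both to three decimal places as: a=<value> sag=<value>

seed: a₀ = √(S³/(24(L−S))) = √(172.417³/(24·53.491)) = 63.186478
iter 1: u=1.364350  f(a)=+5.205e+00  f'(a)=-2.030e+00  a ← 63.186478 − (+5.205e+00/-2.030e+00) = 65.750554
iter 2: u=1.311145  f(a)=+3.336e-01  f'(a)=-1.777e+00  a ← 65.750554 − (+3.336e-01/-1.777e+00) = 65.938245
iter 3: u=1.307413  f(a)=+1.578e-03  f'(a)=-1.761e+00  a ← 65.938245 − (+1.578e-03/-1.761e+00) = 65.939142
iter 4: u=1.307395  f(a)=+3.567e-08  f'(a)=-1.761e+00  a ← 65.939142 − (+3.567e-08/-1.761e+00) = 65.939142
iter 5: u=1.307395  f(a)=+0.000e+00  f'(a)=-1.761e+00  a ← 65.939142 − (+0.000e+00/-1.761e+00) = 65.939142
converged: |Δa| < 1e-12 after 5 iterations
sag = a·(cosh(S/(2a)) − 1) = 65.939142·(cosh(1.307395) − 1) = 64.852970
T_max/T_min = cosh(S/(2a)) = 1.983528

a=65.939 sag=64.853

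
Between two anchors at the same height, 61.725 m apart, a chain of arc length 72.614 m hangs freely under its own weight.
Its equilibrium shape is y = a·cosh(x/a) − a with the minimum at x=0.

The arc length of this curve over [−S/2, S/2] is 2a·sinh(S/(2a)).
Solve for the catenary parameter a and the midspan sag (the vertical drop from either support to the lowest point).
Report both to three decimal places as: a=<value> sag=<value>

seed: a₀ = √(S³/(24(L−S))) = √(61.725³/(24·10.889)) = 29.997981
iter 1: u=1.028819  f(a)=+5.910e-01  f'(a)=-8.058e-01  a ← 29.997981 − (+5.910e-01/-8.058e-01) = 30.731453
iter 2: u=1.004264  f(a)=+2.237e-02  f'(a)=-7.458e-01  a ← 30.731453 − (+2.237e-02/-7.458e-01) = 30.761447
iter 3: u=1.003285  f(a)=+3.484e-05  f'(a)=-7.435e-01  a ← 30.761447 − (+3.484e-05/-7.435e-01) = 30.761494
iter 4: u=1.003284  f(a)=+8.481e-11  f'(a)=-7.435e-01  a ← 30.761494 − (+8.481e-11/-7.435e-01) = 30.761494
iter 5: u=1.003284  f(a)=-1.421e-14  f'(a)=-7.435e-01  a ← 30.761494 − (-1.421e-14/-7.435e-01) = 30.761494
converged: |Δa| < 1e-12 after 5 iterations
sag = a·(cosh(S/(2a)) − 1) = 30.761494·(cosh(1.003284) − 1) = 16.824930
T_max/T_min = cosh(S/(2a)) = 1.546948

a=30.761 sag=16.825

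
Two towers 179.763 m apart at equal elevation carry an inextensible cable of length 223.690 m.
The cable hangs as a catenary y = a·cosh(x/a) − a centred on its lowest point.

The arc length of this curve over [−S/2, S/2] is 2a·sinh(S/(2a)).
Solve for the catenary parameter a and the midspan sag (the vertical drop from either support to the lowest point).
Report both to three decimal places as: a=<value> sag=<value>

a=76.811 sag=58.870

seed: a₀ = √(S³/(24(L−S))) = √(179.763³/(24·43.927)) = 74.229933
iter 1: u=1.210853  f(a)=+3.335e+00  f'(a)=-1.366e+00  a ← 74.229933 − (+3.335e+00/-1.366e+00) = 76.670607
iter 2: u=1.172307  f(a)=+1.715e-01  f'(a)=-1.229e+00  a ← 76.670607 − (+1.715e-01/-1.229e+00) = 76.810173
iter 3: u=1.170177  f(a)=+5.084e-04  f'(a)=-1.222e+00  a ← 76.810173 − (+5.084e-04/-1.222e+00) = 76.810589
iter 4: u=1.170171  f(a)=+4.494e-09  f'(a)=-1.222e+00  a ← 76.810589 − (+4.494e-09/-1.222e+00) = 76.810589
iter 5: u=1.170171  f(a)=+2.842e-14  f'(a)=-1.222e+00  a ← 76.810589 − (+2.842e-14/-1.222e+00) = 76.810589
converged: |Δa| < 1e-12 after 5 iterations
sag = a·(cosh(S/(2a)) − 1) = 76.810589·(cosh(1.170171) − 1) = 58.869810
T_max/T_min = cosh(S/(2a)) = 1.766428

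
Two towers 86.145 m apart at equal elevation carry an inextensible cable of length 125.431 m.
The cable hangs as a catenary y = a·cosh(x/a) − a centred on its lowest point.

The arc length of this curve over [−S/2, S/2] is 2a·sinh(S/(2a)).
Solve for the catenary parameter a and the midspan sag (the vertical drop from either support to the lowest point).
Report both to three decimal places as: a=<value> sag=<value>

seed: a₀ = √(S³/(24(L−S))) = √(86.145³/(24·39.286)) = 26.038777
iter 1: u=1.654168  f(a)=+5.739e+00  f'(a)=-3.928e+00  a ← 26.038777 − (+5.739e+00/-3.928e+00) = 27.499714
iter 2: u=1.566289  f(a)=+5.184e-01  f'(a)=-3.248e+00  a ← 27.499714 − (+5.184e-01/-3.248e+00) = 27.659326
iter 3: u=1.557251  f(a)=+5.158e-03  f'(a)=-3.183e+00  a ← 27.659326 − (+5.158e-03/-3.183e+00) = 27.660947
iter 4: u=1.557159  f(a)=+5.218e-07  f'(a)=-3.183e+00  a ← 27.660947 − (+5.218e-07/-3.183e+00) = 27.660947
iter 5: u=1.557159  f(a)=+2.842e-14  f'(a)=-3.183e+00  a ← 27.660947 − (+2.842e-14/-3.183e+00) = 27.660947
converged: |Δa| < 1e-12 after 5 iterations
sag = a·(cosh(S/(2a)) − 1) = 27.660947·(cosh(1.557159) − 1) = 40.883651
T_max/T_min = cosh(S/(2a)) = 2.478028

a=27.661 sag=40.884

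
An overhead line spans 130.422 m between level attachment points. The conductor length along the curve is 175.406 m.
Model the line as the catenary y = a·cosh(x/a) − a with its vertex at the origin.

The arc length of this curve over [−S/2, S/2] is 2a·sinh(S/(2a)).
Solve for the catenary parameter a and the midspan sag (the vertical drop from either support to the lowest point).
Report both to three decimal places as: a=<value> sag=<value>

seed: a₀ = √(S³/(24(L−S))) = √(130.422³/(24·44.984)) = 45.330617
iter 1: u=1.438564  f(a)=+4.891e+00  f'(a)=-2.427e+00  a ← 45.330617 − (+4.891e+00/-2.427e+00) = 47.345756
iter 2: u=1.377336  f(a)=+3.450e-01  f'(a)=-2.096e+00  a ← 47.345756 − (+3.450e-01/-2.096e+00) = 47.510403
iter 3: u=1.372563  f(a)=+2.005e-03  f'(a)=-2.071e+00  a ← 47.510403 − (+2.005e-03/-2.071e+00) = 47.511371
iter 4: u=1.372535  f(a)=+6.862e-08  f'(a)=-2.071e+00  a ← 47.511371 − (+6.862e-08/-2.071e+00) = 47.511371
iter 5: u=1.372535  f(a)=+2.842e-14  f'(a)=-2.071e+00  a ← 47.511371 − (+2.842e-14/-2.071e+00) = 47.511371
converged: |Δa| < 1e-12 after 5 iterations
sag = a·(cosh(S/(2a)) − 1) = 47.511371·(cosh(1.372535) − 1) = 52.234038
T_max/T_min = cosh(S/(2a)) = 2.099401

a=47.511 sag=52.234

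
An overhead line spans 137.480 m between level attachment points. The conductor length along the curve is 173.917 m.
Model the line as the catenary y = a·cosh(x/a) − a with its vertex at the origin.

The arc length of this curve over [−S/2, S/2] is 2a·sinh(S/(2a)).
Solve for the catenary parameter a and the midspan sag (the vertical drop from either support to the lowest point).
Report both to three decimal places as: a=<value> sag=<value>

a=56.558 sag=47.175

seed: a₀ = √(S³/(24(L−S))) = √(137.480³/(24·36.437)) = 54.510775
iter 1: u=1.261035  f(a)=+3.009e+00  f'(a)=-1.562e+00  a ← 54.510775 − (+3.009e+00/-1.562e+00) = 56.437449
iter 2: u=1.217986  f(a)=+1.669e-01  f'(a)=-1.393e+00  a ← 56.437449 − (+1.669e-01/-1.393e+00) = 56.557265
iter 3: u=1.215405  f(a)=+5.802e-04  f'(a)=-1.383e+00  a ← 56.557265 − (+5.802e-04/-1.383e+00) = 56.557685
iter 4: u=1.215396  f(a)=+7.063e-09  f'(a)=-1.383e+00  a ← 56.557685 − (+7.063e-09/-1.383e+00) = 56.557685
iter 5: u=1.215396  f(a)=-2.842e-14  f'(a)=-1.383e+00  a ← 56.557685 − (-2.842e-14/-1.383e+00) = 56.557685
converged: |Δa| < 1e-12 after 5 iterations
sag = a·(cosh(S/(2a)) − 1) = 56.557685·(cosh(1.215396) − 1) = 47.175398
T_max/T_min = cosh(S/(2a)) = 1.834111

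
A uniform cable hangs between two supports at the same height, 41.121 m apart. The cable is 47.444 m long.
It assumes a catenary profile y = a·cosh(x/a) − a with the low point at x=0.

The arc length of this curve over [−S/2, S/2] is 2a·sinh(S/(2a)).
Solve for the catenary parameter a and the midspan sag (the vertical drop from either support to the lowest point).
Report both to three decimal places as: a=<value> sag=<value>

seed: a₀ = √(S³/(24(L−S))) = √(41.121³/(24·6.323)) = 21.405644
iter 1: u=0.960518  f(a)=+2.982e-01  f'(a)=-6.471e-01  a ← 21.405644 − (+2.982e-01/-6.471e-01) = 21.866412
iter 2: u=0.940278  f(a)=+9.899e-03  f'(a)=-6.048e-01  a ← 21.866412 − (+9.899e-03/-6.048e-01) = 21.882780
iter 3: u=0.939574  f(a)=+1.174e-05  f'(a)=-6.034e-01  a ← 21.882780 − (+1.174e-05/-6.034e-01) = 21.882800
iter 4: u=0.939574  f(a)=+1.656e-11  f'(a)=-6.033e-01  a ← 21.882800 − (+1.656e-11/-6.033e-01) = 21.882800
iter 5: u=0.939574  f(a)=+7.105e-15  f'(a)=-6.033e-01  a ← 21.882800 − (+7.105e-15/-6.033e-01) = 21.882800
converged: |Δa| < 1e-12 after 5 iterations
sag = a·(cosh(S/(2a)) − 1) = 21.882800·(cosh(0.939574) − 1) = 10.390877
T_max/T_min = cosh(S/(2a)) = 1.474842

a=21.883 sag=10.391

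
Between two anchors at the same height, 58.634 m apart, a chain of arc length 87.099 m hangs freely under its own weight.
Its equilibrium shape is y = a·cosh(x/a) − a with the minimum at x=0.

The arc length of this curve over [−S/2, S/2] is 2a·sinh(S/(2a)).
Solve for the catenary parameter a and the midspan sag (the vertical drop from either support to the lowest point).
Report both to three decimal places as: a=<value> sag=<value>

seed: a₀ = √(S³/(24(L−S))) = √(58.634³/(24·28.465)) = 17.177623
iter 1: u=1.706697  f(a)=+4.445e+00  f'(a)=-4.386e+00  a ← 17.177623 − (+4.445e+00/-4.386e+00) = 18.191199
iter 2: u=1.611604  f(a)=+4.238e-01  f'(a)=-3.586e+00  a ← 18.191199 − (+4.238e-01/-3.586e+00) = 18.309390
iter 3: u=1.601200  f(a)=+4.749e-03  f'(a)=-3.506e+00  a ← 18.309390 − (+4.749e-03/-3.506e+00) = 18.310744
iter 4: u=1.601082  f(a)=+6.111e-07  f'(a)=-3.505e+00  a ← 18.310744 − (+6.111e-07/-3.505e+00) = 18.310744
iter 5: u=1.601082  f(a)=+0.000e+00  f'(a)=-3.505e+00  a ← 18.310744 − (+0.000e+00/-3.505e+00) = 18.310744
converged: |Δa| < 1e-12 after 5 iterations
sag = a·(cosh(S/(2a)) − 1) = 18.310744·(cosh(1.601082) − 1) = 28.931634
T_max/T_min = cosh(S/(2a)) = 2.580036

a=18.311 sag=28.932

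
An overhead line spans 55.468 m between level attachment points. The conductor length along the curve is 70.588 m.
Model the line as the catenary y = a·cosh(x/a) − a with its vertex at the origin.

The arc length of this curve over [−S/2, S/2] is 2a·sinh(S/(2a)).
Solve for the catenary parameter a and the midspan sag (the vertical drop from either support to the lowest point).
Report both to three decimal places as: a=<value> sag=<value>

a=22.522 sag=19.346

seed: a₀ = √(S³/(24(L−S))) = √(55.468³/(24·15.120)) = 21.686139
iter 1: u=1.278881  f(a)=+1.286e+00  f'(a)=-1.636e+00  a ← 21.686139 − (+1.286e+00/-1.636e+00) = 22.471921
iter 2: u=1.234162  f(a)=+7.319e-02  f'(a)=-1.455e+00  a ← 22.471921 − (+7.319e-02/-1.455e+00) = 22.522229
iter 3: u=1.231406  f(a)=+2.688e-04  f'(a)=-1.444e+00  a ← 22.522229 − (+2.688e-04/-1.444e+00) = 22.522415
iter 4: u=1.231395  f(a)=+3.655e-09  f'(a)=-1.444e+00  a ← 22.522415 − (+3.655e-09/-1.444e+00) = 22.522415
iter 5: u=1.231395  f(a)=-1.421e-14  f'(a)=-1.444e+00  a ← 22.522415 − (-1.421e-14/-1.444e+00) = 22.522415
converged: |Δa| < 1e-12 after 5 iterations
sag = a·(cosh(S/(2a)) − 1) = 22.522415·(cosh(1.231395) − 1) = 19.345540
T_max/T_min = cosh(S/(2a)) = 1.858946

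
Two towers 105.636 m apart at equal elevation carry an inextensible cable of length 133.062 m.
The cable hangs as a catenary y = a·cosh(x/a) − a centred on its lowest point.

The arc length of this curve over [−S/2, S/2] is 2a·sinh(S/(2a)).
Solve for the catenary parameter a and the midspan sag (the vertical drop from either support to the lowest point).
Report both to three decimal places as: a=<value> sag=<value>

seed: a₀ = √(S³/(24(L−S))) = √(105.636³/(24·27.426)) = 42.318578
iter 1: u=1.248104  f(a)=+2.217e+00  f'(a)=-1.510e+00  a ← 42.318578 − (+2.217e+00/-1.510e+00) = 43.787223
iter 2: u=1.206242  f(a)=+1.206e-01  f'(a)=-1.349e+00  a ← 43.787223 − (+1.206e-01/-1.349e+00) = 43.876629
iter 3: u=1.203784  f(a)=+4.027e-04  f'(a)=-1.340e+00  a ← 43.876629 − (+4.027e-04/-1.340e+00) = 43.876930
iter 4: u=1.203776  f(a)=+4.521e-09  f'(a)=-1.340e+00  a ← 43.876930 − (+4.521e-09/-1.340e+00) = 43.876930
iter 5: u=1.203776  f(a)=+2.842e-14  f'(a)=-1.340e+00  a ← 43.876930 − (+2.842e-14/-1.340e+00) = 43.876930
converged: |Δa| < 1e-12 after 5 iterations
sag = a·(cosh(S/(2a)) − 1) = 43.876930·(cosh(1.203776) − 1) = 35.819738
T_max/T_min = cosh(S/(2a)) = 1.816368

a=43.877 sag=35.820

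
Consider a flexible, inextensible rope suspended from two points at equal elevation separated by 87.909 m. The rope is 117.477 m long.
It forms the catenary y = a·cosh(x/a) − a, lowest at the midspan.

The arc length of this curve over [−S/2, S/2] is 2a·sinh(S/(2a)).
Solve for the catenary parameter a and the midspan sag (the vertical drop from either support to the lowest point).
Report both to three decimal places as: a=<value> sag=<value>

seed: a₀ = √(S³/(24(L−S))) = √(87.909³/(24·29.568)) = 30.940934
iter 1: u=1.420594  f(a)=+3.131e+00  f'(a)=-2.326e+00  a ← 30.940934 − (+3.131e+00/-2.326e+00) = 32.287119
iter 2: u=1.361363  f(a)=+2.159e-01  f'(a)=-2.015e+00  a ← 32.287119 − (+2.159e-01/-2.015e+00) = 32.394275
iter 3: u=1.356860  f(a)=+1.195e-03  f'(a)=-1.993e+00  a ← 32.394275 − (+1.195e-03/-1.993e+00) = 32.394874
iter 4: u=1.356835  f(a)=+3.707e-08  f'(a)=-1.993e+00  a ← 32.394874 − (+3.707e-08/-1.993e+00) = 32.394874
iter 5: u=1.356835  f(a)=-2.842e-14  f'(a)=-1.993e+00  a ← 32.394874 − (-2.842e-14/-1.993e+00) = 32.394874
converged: |Δa| < 1e-12 after 5 iterations
sag = a·(cosh(S/(2a)) − 1) = 32.394874·(cosh(1.356835) − 1) = 34.684476
T_max/T_min = cosh(S/(2a)) = 2.070678

a=32.395 sag=34.684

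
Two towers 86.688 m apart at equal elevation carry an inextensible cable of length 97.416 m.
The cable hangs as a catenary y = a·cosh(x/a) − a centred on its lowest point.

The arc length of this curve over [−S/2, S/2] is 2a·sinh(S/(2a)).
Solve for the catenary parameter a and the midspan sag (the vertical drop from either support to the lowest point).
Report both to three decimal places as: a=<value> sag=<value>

a=51.209 sag=19.465

seed: a₀ = √(S³/(24(L−S))) = √(86.688³/(24·10.728)) = 50.300635
iter 1: u=0.861699  f(a)=+4.054e-01  f'(a)=-4.591e-01  a ← 50.300635 − (+4.054e-01/-4.591e-01) = 51.183717
iter 2: u=0.846832  f(a)=+1.092e-02  f'(a)=-4.346e-01  a ← 51.183717 − (+1.092e-02/-4.346e-01) = 51.208847
iter 3: u=0.846416  f(a)=+8.415e-06  f'(a)=-4.340e-01  a ← 51.208847 − (+8.415e-06/-4.340e-01) = 51.208867
iter 4: u=0.846416  f(a)=+5.002e-12  f'(a)=-4.340e-01  a ← 51.208867 − (+5.002e-12/-4.340e-01) = 51.208867
converged: |Δa| < 1e-12 after 4 iterations
sag = a·(cosh(S/(2a)) − 1) = 51.208867·(cosh(0.846416) − 1) = 19.465155
T_max/T_min = cosh(S/(2a)) = 1.380113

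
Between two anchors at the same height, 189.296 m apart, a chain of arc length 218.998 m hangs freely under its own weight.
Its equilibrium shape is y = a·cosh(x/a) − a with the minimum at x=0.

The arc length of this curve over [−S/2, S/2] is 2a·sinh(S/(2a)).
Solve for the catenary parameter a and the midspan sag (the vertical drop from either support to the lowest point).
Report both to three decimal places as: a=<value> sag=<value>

a=99.764 sag=48.367

seed: a₀ = √(S³/(24(L−S))) = √(189.296³/(24·29.702)) = 97.546948
iter 1: u=0.970282  f(a)=+1.430e+00  f'(a)=-6.683e-01  a ← 97.546948 − (+1.430e+00/-6.683e-01) = 99.686638
iter 2: u=0.949455  f(a)=+4.840e-02  f'(a)=-6.237e-01  a ← 99.686638 − (+4.840e-02/-6.237e-01) = 99.764238
iter 3: u=0.948717  f(a)=+5.976e-05  f'(a)=-6.222e-01  a ← 99.764238 − (+5.976e-05/-6.222e-01) = 99.764334
iter 4: u=0.948716  f(a)=+9.138e-11  f'(a)=-6.222e-01  a ← 99.764334 − (+9.138e-11/-6.222e-01) = 99.764334
iter 5: u=0.948716  f(a)=+2.842e-14  f'(a)=-6.222e-01  a ← 99.764334 − (+2.842e-14/-6.222e-01) = 99.764334
converged: |Δa| < 1e-12 after 5 iterations
sag = a·(cosh(S/(2a)) − 1) = 99.764334·(cosh(0.948716) − 1) = 48.367207
T_max/T_min = cosh(S/(2a)) = 1.484815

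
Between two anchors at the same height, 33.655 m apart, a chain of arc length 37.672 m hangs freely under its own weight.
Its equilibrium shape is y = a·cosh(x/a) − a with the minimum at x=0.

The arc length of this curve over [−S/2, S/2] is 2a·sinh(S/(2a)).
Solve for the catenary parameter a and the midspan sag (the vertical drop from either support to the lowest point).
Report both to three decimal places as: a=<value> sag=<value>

seed: a₀ = √(S³/(24(L−S))) = √(33.655³/(24·4.017)) = 19.884646
iter 1: u=0.846256  f(a)=+1.463e-01  f'(a)=-4.337e-01  a ← 19.884646 − (+1.463e-01/-4.337e-01) = 20.222000
iter 2: u=0.832138  f(a)=+3.807e-03  f'(a)=-4.114e-01  a ← 20.222000 − (+3.807e-03/-4.114e-01) = 20.231253
iter 3: u=0.831758  f(a)=+2.729e-06  f'(a)=-4.108e-01  a ← 20.231253 − (+2.729e-06/-4.108e-01) = 20.231259
iter 4: u=0.831757  f(a)=+1.407e-12  f'(a)=-4.108e-01  a ← 20.231259 − (+1.407e-12/-4.108e-01) = 20.231259
converged: |Δa| < 1e-12 after 4 iterations
sag = a·(cosh(S/(2a)) − 1) = 20.231259·(cosh(0.831757) − 1) = 7.411077
T_max/T_min = cosh(S/(2a)) = 1.366318

a=20.231 sag=7.411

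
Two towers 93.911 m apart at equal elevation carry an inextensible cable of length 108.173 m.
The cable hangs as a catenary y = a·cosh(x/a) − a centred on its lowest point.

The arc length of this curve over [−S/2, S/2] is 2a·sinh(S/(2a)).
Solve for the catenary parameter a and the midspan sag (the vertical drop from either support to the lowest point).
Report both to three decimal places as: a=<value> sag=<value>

seed: a₀ = √(S³/(24(L−S))) = √(93.911³/(24·14.262)) = 49.190231
iter 1: u=0.954570  f(a)=+6.641e-01  f'(a)=-6.345e-01  a ← 49.190231 − (+6.641e-01/-6.345e-01) = 50.236882
iter 2: u=0.934682  f(a)=+2.179e-02  f'(a)=-5.934e-01  a ← 50.236882 − (+2.179e-02/-5.934e-01) = 50.273593
iter 3: u=0.933999  f(a)=+2.521e-05  f'(a)=-5.921e-01  a ← 50.273593 − (+2.521e-05/-5.921e-01) = 50.273635
iter 4: u=0.933998  f(a)=+3.385e-11  f'(a)=-5.921e-01  a ← 50.273635 − (+3.385e-11/-5.921e-01) = 50.273635
iter 5: u=0.933998  f(a)=+0.000e+00  f'(a)=-5.921e-01  a ← 50.273635 − (+0.000e+00/-5.921e-01) = 50.273635
converged: |Δa| < 1e-12 after 5 iterations
sag = a·(cosh(S/(2a)) − 1) = 50.273635·(cosh(0.933998) − 1) = 23.569359
T_max/T_min = cosh(S/(2a)) = 1.468821

a=50.274 sag=23.569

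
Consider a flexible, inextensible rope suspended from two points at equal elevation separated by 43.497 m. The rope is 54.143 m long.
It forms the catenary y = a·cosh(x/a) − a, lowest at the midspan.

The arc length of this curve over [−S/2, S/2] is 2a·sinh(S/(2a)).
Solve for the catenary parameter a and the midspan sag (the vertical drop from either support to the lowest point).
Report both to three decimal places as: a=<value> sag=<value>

seed: a₀ = √(S³/(24(L−S))) = √(43.497³/(24·10.646)) = 17.946927
iter 1: u=1.211823  f(a)=+8.096e-01  f'(a)=-1.370e+00  a ← 17.946927 − (+8.096e-01/-1.370e+00) = 18.537867
iter 2: u=1.173193  f(a)=+4.171e-02  f'(a)=-1.232e+00  a ← 18.537867 − (+4.171e-02/-1.232e+00) = 18.571715
iter 3: u=1.171055  f(a)=+1.240e-04  f'(a)=-1.225e+00  a ← 18.571715 − (+1.240e-04/-1.225e+00) = 18.571816
iter 4: u=1.171049  f(a)=+1.103e-09  f'(a)=-1.225e+00  a ← 18.571816 − (+1.103e-09/-1.225e+00) = 18.571816
iter 5: u=1.171049  f(a)=-1.421e-14  f'(a)=-1.225e+00  a ← 18.571816 − (-1.421e-14/-1.225e+00) = 18.571816
converged: |Δa| < 1e-12 after 5 iterations
sag = a·(cosh(S/(2a)) − 1) = 18.571816·(cosh(1.171049) − 1) = 14.257720
T_max/T_min = cosh(S/(2a)) = 1.767707

a=18.572 sag=14.258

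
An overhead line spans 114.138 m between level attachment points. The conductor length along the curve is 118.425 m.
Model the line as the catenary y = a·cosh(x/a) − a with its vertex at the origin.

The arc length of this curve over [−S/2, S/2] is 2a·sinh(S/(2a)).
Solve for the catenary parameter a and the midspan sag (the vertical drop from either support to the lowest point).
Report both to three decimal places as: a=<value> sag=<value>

a=120.888 sag=13.723

seed: a₀ = √(S³/(24(L−S))) = √(114.138³/(24·4.287)) = 120.216208
iter 1: u=0.474720  f(a)=+4.857e-02  f'(a)=-7.294e-02  a ← 120.216208 − (+4.857e-02/-7.294e-02) = 120.882022
iter 2: u=0.472105  f(a)=+4.064e-04  f'(a)=-7.173e-02  a ← 120.882022 − (+4.064e-04/-7.173e-02) = 120.887689
iter 3: u=0.472083  f(a)=+2.900e-08  f'(a)=-7.172e-02  a ← 120.887689 − (+2.900e-08/-7.172e-02) = 120.887689
iter 4: u=0.472083  f(a)=+1.421e-14  f'(a)=-7.172e-02  a ← 120.887689 − (+1.421e-14/-7.172e-02) = 120.887689
converged: |Δa| < 1e-12 after 4 iterations
sag = a·(cosh(S/(2a)) − 1) = 120.887689·(cosh(0.472083) − 1) = 13.722688
T_max/T_min = cosh(S/(2a)) = 1.113516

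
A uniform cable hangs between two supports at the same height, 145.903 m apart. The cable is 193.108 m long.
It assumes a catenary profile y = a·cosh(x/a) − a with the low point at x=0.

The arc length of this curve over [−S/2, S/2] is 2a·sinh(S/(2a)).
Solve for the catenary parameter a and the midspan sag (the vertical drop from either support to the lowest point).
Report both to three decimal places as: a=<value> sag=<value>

seed: a₀ = √(S³/(24(L−S))) = √(145.903³/(24·47.205)) = 52.359647
iter 1: u=1.393277  f(a)=+4.799e+00  f'(a)=-2.178e+00  a ← 52.359647 − (+4.799e+00/-2.178e+00) = 54.562913
iter 2: u=1.337016  f(a)=+3.196e-01  f'(a)=-1.897e+00  a ← 54.562913 − (+3.196e-01/-1.897e+00) = 54.731366
iter 3: u=1.332901  f(a)=+1.640e-03  f'(a)=-1.878e+00  a ← 54.731366 − (+1.640e-03/-1.878e+00) = 54.732239
iter 4: u=1.332880  f(a)=+4.370e-08  f'(a)=-1.877e+00  a ← 54.732239 − (+4.370e-08/-1.877e+00) = 54.732239
iter 5: u=1.332880  f(a)=+0.000e+00  f'(a)=-1.877e+00  a ← 54.732239 − (+0.000e+00/-1.877e+00) = 54.732239
converged: |Δa| < 1e-12 after 5 iterations
sag = a·(cosh(S/(2a)) − 1) = 54.732239·(cosh(1.332880) − 1) = 56.255566
T_max/T_min = cosh(S/(2a)) = 2.027832

a=54.732 sag=56.256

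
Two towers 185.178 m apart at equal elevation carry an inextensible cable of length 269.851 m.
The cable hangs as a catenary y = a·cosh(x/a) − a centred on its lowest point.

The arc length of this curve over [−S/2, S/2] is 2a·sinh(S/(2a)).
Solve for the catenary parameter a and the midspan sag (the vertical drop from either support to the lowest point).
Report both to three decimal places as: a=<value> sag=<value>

seed: a₀ = √(S³/(24(L−S))) = √(185.178³/(24·84.673)) = 55.899251
iter 1: u=1.656355  f(a)=+1.240e+01  f'(a)=-3.946e+00  a ← 55.899251 − (+1.240e+01/-3.946e+00) = 59.042275
iter 2: u=1.568181  f(a)=+1.123e+00  f'(a)=-3.261e+00  a ← 59.042275 − (+1.123e+00/-3.261e+00) = 59.386609
iter 3: u=1.559089  f(a)=+1.123e-02  f'(a)=-3.196e+00  a ← 59.386609 − (+1.123e-02/-3.196e+00) = 59.390122
iter 4: u=1.558997  f(a)=+1.148e-06  f'(a)=-3.196e+00  a ← 59.390122 − (+1.148e-06/-3.196e+00) = 59.390123
iter 5: u=1.558997  f(a)=+5.684e-14  f'(a)=-3.196e+00  a ← 59.390123 − (+5.684e-14/-3.196e+00) = 59.390123
converged: |Δa| < 1e-12 after 5 iterations
sag = a·(cosh(S/(2a)) − 1) = 59.390123·(cosh(1.558997) − 1) = 88.027913
T_max/T_min = cosh(S/(2a)) = 2.482198

a=59.390 sag=88.028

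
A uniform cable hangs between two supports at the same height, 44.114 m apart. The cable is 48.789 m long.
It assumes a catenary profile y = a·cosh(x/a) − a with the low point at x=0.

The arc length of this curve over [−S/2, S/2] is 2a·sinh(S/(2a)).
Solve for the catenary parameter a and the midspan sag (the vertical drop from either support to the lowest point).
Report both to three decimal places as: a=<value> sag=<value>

a=28.090 sag=9.114

seed: a₀ = √(S³/(24(L−S))) = √(44.114³/(24·4.675)) = 27.661022
iter 1: u=0.797404  f(a)=+1.509e-01  f'(a)=-3.600e-01  a ← 27.661022 − (+1.509e-01/-3.600e-01) = 28.080182
iter 2: u=0.785501  f(a)=+3.498e-03  f'(a)=-3.435e-01  a ← 28.080182 − (+3.498e-03/-3.435e-01) = 28.090367
iter 3: u=0.785216  f(a)=+1.979e-06  f'(a)=-3.431e-01  a ← 28.090367 − (+1.979e-06/-3.431e-01) = 28.090373
iter 4: u=0.785216  f(a)=+6.253e-13  f'(a)=-3.431e-01  a ← 28.090373 − (+6.253e-13/-3.431e-01) = 28.090373
converged: |Δa| < 1e-12 after 4 iterations
sag = a·(cosh(S/(2a)) − 1) = 28.090373·(cosh(0.785216) − 1) = 9.113937
T_max/T_min = cosh(S/(2a)) = 1.324451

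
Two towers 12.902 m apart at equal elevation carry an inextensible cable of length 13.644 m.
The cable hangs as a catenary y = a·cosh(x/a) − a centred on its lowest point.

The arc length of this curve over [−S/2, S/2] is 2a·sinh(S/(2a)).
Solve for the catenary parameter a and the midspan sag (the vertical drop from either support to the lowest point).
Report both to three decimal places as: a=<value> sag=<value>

a=11.075 sag=1.932

seed: a₀ = √(S³/(24(L−S))) = √(12.902³/(24·0.742)) = 10.981913
iter 1: u=0.587420  f(a)=+1.291e-02  f'(a)=-1.399e-01  a ← 10.981913 − (+1.291e-02/-1.399e-01) = 11.074207
iter 2: u=0.582525  f(a)=+1.645e-04  f'(a)=-1.363e-01  a ← 11.074207 − (+1.645e-04/-1.363e-01) = 11.075414
iter 3: u=0.582461  f(a)=+2.750e-08  f'(a)=-1.363e-01  a ← 11.075414 − (+2.750e-08/-1.363e-01) = 11.075414
iter 4: u=0.582461  f(a)=+1.776e-15  f'(a)=-1.363e-01  a ← 11.075414 − (+1.776e-15/-1.363e-01) = 11.075414
converged: |Δa| < 1e-12 after 4 iterations
sag = a·(cosh(S/(2a)) − 1) = 11.075414·(cosh(0.582461) − 1) = 1.932448
T_max/T_min = cosh(S/(2a)) = 1.174481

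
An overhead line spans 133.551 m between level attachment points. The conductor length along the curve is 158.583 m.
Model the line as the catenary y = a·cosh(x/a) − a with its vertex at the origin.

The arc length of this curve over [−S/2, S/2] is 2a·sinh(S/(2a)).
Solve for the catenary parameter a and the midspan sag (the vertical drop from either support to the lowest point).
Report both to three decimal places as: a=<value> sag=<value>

seed: a₀ = √(S³/(24(L−S))) = √(133.551³/(24·25.032)) = 62.967626
iter 1: u=1.060474  f(a)=+1.446e+00  f'(a)=-8.882e-01  a ← 62.967626 − (+1.446e+00/-8.882e-01) = 64.595535
iter 2: u=1.033748  f(a)=+5.797e-02  f'(a)=-8.182e-01  a ← 64.595535 − (+5.797e-02/-8.182e-01) = 64.666380
iter 3: u=1.032615  f(a)=+1.018e-04  f'(a)=-8.154e-01  a ← 64.666380 − (+1.018e-04/-8.154e-01) = 64.666504
iter 4: u=1.032613  f(a)=+3.151e-10  f'(a)=-8.154e-01  a ← 64.666504 − (+3.151e-10/-8.154e-01) = 64.666504
iter 5: u=1.032613  f(a)=+2.842e-14  f'(a)=-8.154e-01  a ← 64.666504 − (+2.842e-14/-8.154e-01) = 64.666504
converged: |Δa| < 1e-12 after 5 iterations
sag = a·(cosh(S/(2a)) − 1) = 64.666504·(cosh(1.032613) − 1) = 37.651132
T_max/T_min = cosh(S/(2a)) = 1.582235

a=64.667 sag=37.651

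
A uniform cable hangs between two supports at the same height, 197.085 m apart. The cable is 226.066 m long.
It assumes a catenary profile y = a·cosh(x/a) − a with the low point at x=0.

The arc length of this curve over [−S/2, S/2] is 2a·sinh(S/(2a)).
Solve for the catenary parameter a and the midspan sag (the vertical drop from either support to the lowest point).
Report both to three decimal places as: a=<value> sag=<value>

a=107.150 sag=48.598

seed: a₀ = √(S³/(24(L−S))) = √(197.085³/(24·28.981)) = 104.910282
iter 1: u=0.939303  f(a)=+1.306e+00  f'(a)=-6.028e-01  a ← 104.910282 − (+1.306e+00/-6.028e-01) = 107.076297
iter 2: u=0.920302  f(a)=+4.153e-02  f'(a)=-5.650e-01  a ← 107.076297 − (+4.153e-02/-5.650e-01) = 107.149805
iter 3: u=0.919670  f(a)=+4.508e-05  f'(a)=-5.638e-01  a ← 107.149805 − (+4.508e-05/-5.638e-01) = 107.149885
iter 4: u=0.919670  f(a)=+5.323e-11  f'(a)=-5.638e-01  a ← 107.149885 − (+5.323e-11/-5.638e-01) = 107.149885
converged: |Δa| < 1e-12 after 4 iterations
sag = a·(cosh(S/(2a)) − 1) = 107.149885·(cosh(0.919670) − 1) = 48.598492
T_max/T_min = cosh(S/(2a)) = 1.453556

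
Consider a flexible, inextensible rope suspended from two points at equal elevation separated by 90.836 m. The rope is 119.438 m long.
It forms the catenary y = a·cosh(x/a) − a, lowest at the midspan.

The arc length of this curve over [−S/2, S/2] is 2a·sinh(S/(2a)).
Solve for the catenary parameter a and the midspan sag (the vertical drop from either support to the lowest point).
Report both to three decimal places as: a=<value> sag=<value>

seed: a₀ = √(S³/(24(L−S))) = √(90.836³/(24·28.602)) = 33.043282
iter 1: u=1.374500  f(a)=+2.827e+00  f'(a)=-2.081e+00  a ← 33.043282 − (+2.827e+00/-2.081e+00) = 34.401501
iter 2: u=1.320233  f(a)=+1.836e-01  f'(a)=-1.819e+00  a ← 34.401501 − (+1.836e-01/-1.819e+00) = 34.502463
iter 3: u=1.316370  f(a)=+8.940e-04  f'(a)=-1.801e+00  a ← 34.502463 − (+8.940e-04/-1.801e+00) = 34.502959
iter 4: u=1.316351  f(a)=+2.142e-08  f'(a)=-1.801e+00  a ← 34.502959 − (+2.142e-08/-1.801e+00) = 34.502959
iter 5: u=1.316351  f(a)=-1.421e-14  f'(a)=-1.801e+00  a ← 34.502959 − (-1.421e-14/-1.801e+00) = 34.502959
converged: |Δa| < 1e-12 after 5 iterations
sag = a·(cosh(S/(2a)) − 1) = 34.502959·(cosh(1.316351) − 1) = 34.466695
T_max/T_min = cosh(S/(2a)) = 1.998949

a=34.503 sag=34.467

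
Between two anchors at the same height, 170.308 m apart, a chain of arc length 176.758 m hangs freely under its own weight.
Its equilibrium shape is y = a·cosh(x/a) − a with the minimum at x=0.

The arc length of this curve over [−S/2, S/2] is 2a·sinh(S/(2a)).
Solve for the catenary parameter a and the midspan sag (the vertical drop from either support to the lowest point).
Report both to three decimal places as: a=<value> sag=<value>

seed: a₀ = √(S³/(24(L−S))) = √(170.308³/(24·6.450)) = 178.635222
iter 1: u=0.476692  f(a)=+7.368e-02  f'(a)=-7.387e-02  a ← 178.635222 − (+7.368e-02/-7.387e-02) = 179.632686
iter 2: u=0.474045  f(a)=+6.217e-04  f'(a)=-7.263e-02  a ← 179.632686 − (+6.217e-04/-7.263e-02) = 179.641246
iter 3: u=0.474023  f(a)=+4.510e-08  f'(a)=-7.262e-02  a ← 179.641246 − (+4.510e-08/-7.262e-02) = 179.641247
iter 4: u=0.474023  f(a)=-2.842e-14  f'(a)=-7.262e-02  a ← 179.641247 − (-2.842e-14/-7.262e-02) = 179.641247
converged: |Δa| < 1e-12 after 4 iterations
sag = a·(cosh(S/(2a)) − 1) = 179.641247·(cosh(0.474023) − 1) = 20.563212
T_max/T_min = cosh(S/(2a)) = 1.114468

a=179.641 sag=20.563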